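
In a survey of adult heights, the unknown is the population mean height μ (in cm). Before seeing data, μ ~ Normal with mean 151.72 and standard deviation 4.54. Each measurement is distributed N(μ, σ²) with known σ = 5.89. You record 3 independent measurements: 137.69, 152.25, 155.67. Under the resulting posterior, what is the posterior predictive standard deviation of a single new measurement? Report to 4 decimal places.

6.4884

For Normal data with known variance σ², a Normal(μ₀, σ₀²) prior on μ is conjugate. Posterior precision = 1/σ₀² + n/σ²; posterior mean is the precision-weighted average of μ₀ and x̄.
σ₀² = 4.54² = 20.6116, σ² = 5.89² = 34.6921; σ² + n·σ₀² = 34.6921 + 3·20.6116 = 96.5269.
Posterior precision = 1/σ₀² + n/σ² = 1/20.6116 + 3/34.6921 = (σ² + n·σ₀²)/(σ₀²σ²) = 96.5269/(20.6116·34.6921); posterior variance σₙ² = σ₀²σ²/(σ² + n·σ₀²) = 20.6116·34.6921/96.5269 = 7.407880.
Predictive variance for one new observation = σₙ² + σ² = 20.6116·34.6921/96.5269 + 34.6921 = σ²·(σ₀² + 96.5269)/96.5269 = 34.6921·117.1385/96.5269 = 42.099980; SD = √(34.6921·117.1385/96.5269) = 6.4884.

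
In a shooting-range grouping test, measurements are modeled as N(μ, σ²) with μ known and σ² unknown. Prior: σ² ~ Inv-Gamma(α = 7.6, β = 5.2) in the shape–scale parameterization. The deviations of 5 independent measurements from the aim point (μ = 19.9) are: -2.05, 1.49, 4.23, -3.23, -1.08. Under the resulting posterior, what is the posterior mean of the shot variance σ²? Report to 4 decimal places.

2.5448

With known mean μ and an Inverse-Gamma(α, β) prior on σ², the Normal likelihood is conjugate: posterior is Inv-Gamma(α + n/2, β + Σ(xᵢ−μ)²/2).
Σ(xᵢ−μ)² = (-2.05)² + (1.49)² + (4.23)² + (-3.23)² + (-1.08)² = 35.9148.
Posterior: Inv-Gamma(7.6 + 5/2, 5.2 + 35.9148/2) = Inv-Gamma(10.10, 23.15740).
E[σ²|data] = β/(α−1) = 23.15740/9.10 = 2.5448.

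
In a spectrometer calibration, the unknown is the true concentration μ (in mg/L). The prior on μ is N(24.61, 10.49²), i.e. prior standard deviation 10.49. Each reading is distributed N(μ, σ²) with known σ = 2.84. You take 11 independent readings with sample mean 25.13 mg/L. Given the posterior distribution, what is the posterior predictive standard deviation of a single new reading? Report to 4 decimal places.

2.9655

For Normal data with known variance σ², a Normal(μ₀, σ₀²) prior on μ is conjugate. Posterior precision = 1/σ₀² + n/σ²; posterior mean is the precision-weighted average of μ₀ and x̄.
σ₀² = 10.49² = 110.0401, σ² = 2.84² = 8.0656; σ² + n·σ₀² = 8.0656 + 11·110.0401 = 1218.5067.
Posterior precision = 1/σ₀² + n/σ² = 1/110.0401 + 11/8.0656 = (σ² + n·σ₀²)/(σ₀²σ²) = 1218.5067/(110.0401·8.0656); posterior variance σₙ² = σ₀²σ²/(σ² + n·σ₀²) = 110.0401·8.0656/1218.5067 = 0.728383.
Predictive variance for one new observation = σₙ² + σ² = 110.0401·8.0656/1218.5067 + 8.0656 = σ²·(σ₀² + 1218.5067)/1218.5067 = 8.0656·1328.5468/1218.5067 = 8.793983; SD = √(8.0656·1328.5468/1218.5067) = 2.9655.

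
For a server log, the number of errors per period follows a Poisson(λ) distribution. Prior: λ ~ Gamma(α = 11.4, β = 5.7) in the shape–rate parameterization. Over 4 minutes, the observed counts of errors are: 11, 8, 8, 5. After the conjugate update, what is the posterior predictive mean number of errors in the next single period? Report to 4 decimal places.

4.4742

With a Gamma(shape α, rate β) prior, the Poisson likelihood is conjugate: the posterior is Gamma(α + ΣXᵢ, β + n).
Sum of counts S = 32 over n = 4 minutes.
Posterior: Gamma(α+S, β+n) = Gamma(11.4+32, 5.7+4) = Gamma(43.4, 9.7).
The predictive distribution for one future period is NegBinom with mean α/β = 4.4742.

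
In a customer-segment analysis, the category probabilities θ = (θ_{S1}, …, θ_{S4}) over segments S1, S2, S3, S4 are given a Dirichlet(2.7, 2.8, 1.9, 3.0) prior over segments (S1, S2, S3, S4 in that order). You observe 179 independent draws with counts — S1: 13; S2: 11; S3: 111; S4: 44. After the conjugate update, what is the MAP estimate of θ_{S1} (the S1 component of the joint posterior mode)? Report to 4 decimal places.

0.0793

The Dirichlet prior is conjugate to the Multinomial likelihood: each posterior αⱼ = prior αⱼ + observed count nⱼ.
Posterior concentration: (15.7, 13.8, 112.9, 47.0), total = 189.4.
Joint mode component: (α_{S1}−1)/(Σα−K) = 14.7/185.4 = 0.0793.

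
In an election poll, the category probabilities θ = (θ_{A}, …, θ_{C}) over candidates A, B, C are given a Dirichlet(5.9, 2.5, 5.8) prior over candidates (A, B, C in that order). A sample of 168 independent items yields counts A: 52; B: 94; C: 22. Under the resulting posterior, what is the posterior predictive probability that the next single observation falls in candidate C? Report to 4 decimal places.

0.1526

The Dirichlet prior is conjugate to the Multinomial likelihood: each posterior αⱼ = prior αⱼ + observed count nⱼ.
Posterior concentration: (57.9, 96.5, 27.8), total = 182.2.
P(next = C | data) = α_{C}/Σα = 0.1526.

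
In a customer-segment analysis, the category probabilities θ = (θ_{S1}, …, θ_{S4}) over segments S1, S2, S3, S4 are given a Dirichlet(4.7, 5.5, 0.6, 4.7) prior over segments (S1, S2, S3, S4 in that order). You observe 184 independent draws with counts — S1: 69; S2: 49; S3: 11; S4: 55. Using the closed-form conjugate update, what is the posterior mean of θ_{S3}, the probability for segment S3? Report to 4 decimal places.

0.0581

The Dirichlet prior is conjugate to the Multinomial likelihood: each posterior αⱼ = prior αⱼ + observed count nⱼ.
Posterior concentration: (73.7, 54.5, 11.6, 59.7), total = 199.5.
E[θ_{S3}|data] = α_{S3}/Σα = 11.6/199.5 = 0.0581.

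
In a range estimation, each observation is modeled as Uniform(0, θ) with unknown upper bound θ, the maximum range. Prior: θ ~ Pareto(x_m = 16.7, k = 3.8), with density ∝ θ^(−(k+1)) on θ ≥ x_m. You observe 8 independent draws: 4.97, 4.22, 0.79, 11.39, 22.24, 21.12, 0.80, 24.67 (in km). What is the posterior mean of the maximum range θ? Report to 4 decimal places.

26.9543

A Pareto(scale x_m, shape k) prior on the upper bound θ of Uniform(0, θ) is conjugate: posterior is Pareto(max(x_m, max xᵢ), k + n).
Sample maximum = 24.67; prior scale x_m = 16.7 → posterior scale = max = 24.67.
Posterior shape = 3.8 + 8 = 11.8.
E[θ|data] = k·x_m/(k−1) = 11.8·24.67/10.8 = 26.9543.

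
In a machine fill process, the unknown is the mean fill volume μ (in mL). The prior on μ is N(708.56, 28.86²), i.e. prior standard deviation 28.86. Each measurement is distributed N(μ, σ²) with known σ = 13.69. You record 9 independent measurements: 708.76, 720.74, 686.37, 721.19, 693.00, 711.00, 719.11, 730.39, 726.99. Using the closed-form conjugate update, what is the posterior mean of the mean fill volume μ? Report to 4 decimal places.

For Normal data with known variance σ², a Normal(μ₀, σ₀²) prior on μ is conjugate. Posterior precision = 1/σ₀² + n/σ²; posterior mean is the precision-weighted average of μ₀ and x̄.
Σxᵢ = 708.76 + 720.74 + 686.37 + 721.19 + 693.00 + 711.00 + 719.11 + 730.39 + 726.99 = 6417.55, so n·x̄ = 6417.55.
σ₀² = 28.86² = 832.8996, σ² = 13.69² = 187.4161; σ² + n·σ₀² = 187.4161 + 9·832.8996 = 7683.5125.
Posterior mean = (μ₀/σ₀² + n·x̄/σ²)/(1/σ₀² + n/σ²) = (σ²·μ₀ + σ₀²·n·x̄)/(σ² + n·σ₀²) = (187.4161·708.56 + 832.8996·6417.55)/7683.5125 = 5477970.379796/7683.5125 = 712.9513.

712.9513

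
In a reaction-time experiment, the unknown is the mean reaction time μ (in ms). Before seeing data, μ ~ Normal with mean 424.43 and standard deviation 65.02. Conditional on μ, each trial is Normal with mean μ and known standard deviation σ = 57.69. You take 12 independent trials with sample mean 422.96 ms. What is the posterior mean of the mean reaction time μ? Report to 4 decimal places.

423.0505

For Normal data with known variance σ², a Normal(μ₀, σ₀²) prior on μ is conjugate. Posterior precision = 1/σ₀² + n/σ²; posterior mean is the precision-weighted average of μ₀ and x̄.
n·x̄ = 12·422.96 = 5075.52.
σ₀² = 65.02² = 4227.6004, σ² = 57.69² = 3328.1361; σ² + n·σ₀² = 3328.1361 + 12·4227.6004 = 54059.3409.
Posterior mean = (μ₀/σ₀² + n·x̄/σ²)/(1/σ₀² + n/σ²) = (σ²·μ₀ + σ₀²·n·x̄)/(σ² + n·σ₀²) = (3328.1361·424.43 + 4227.6004·5075.52)/54059.3409 = 22869831.187131/54059.3409 = 423.0505.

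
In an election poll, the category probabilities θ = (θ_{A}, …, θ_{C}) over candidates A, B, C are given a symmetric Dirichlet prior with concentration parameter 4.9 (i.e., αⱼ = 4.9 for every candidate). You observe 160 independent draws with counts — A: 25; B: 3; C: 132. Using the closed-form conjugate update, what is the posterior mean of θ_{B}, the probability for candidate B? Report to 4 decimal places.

0.0452

The Dirichlet prior is conjugate to the Multinomial likelihood: each posterior αⱼ = prior αⱼ + observed count nⱼ.
Posterior concentration: (29.9, 7.9, 136.9), total = 174.7.
E[θ_{B}|data] = α_{B}/Σα = 7.9/174.7 = 0.0452.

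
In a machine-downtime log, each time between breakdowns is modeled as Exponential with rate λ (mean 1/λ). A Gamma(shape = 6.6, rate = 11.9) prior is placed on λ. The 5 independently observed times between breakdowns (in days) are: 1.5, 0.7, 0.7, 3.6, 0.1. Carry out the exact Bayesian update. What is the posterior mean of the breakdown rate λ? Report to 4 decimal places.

With a Gamma(shape α, rate β) prior on the exponential rate λ, the posterior after n observations with total T = Σxᵢ is Gamma(α+n, β+T).
Sum of observations T = 6.6 days; n = 5.
Posterior: Gamma(6.6+5, 11.9+6.6) = Gamma(11.6, 18.5).
Posterior mean of λ = α/β = 11.6/18.5 = 0.6270.

0.6270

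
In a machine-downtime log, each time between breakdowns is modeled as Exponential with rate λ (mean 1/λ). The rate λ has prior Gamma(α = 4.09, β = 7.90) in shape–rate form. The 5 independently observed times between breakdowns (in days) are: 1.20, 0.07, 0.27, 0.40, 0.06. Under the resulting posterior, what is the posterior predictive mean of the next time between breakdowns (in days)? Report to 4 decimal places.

1.2237

With a Gamma(shape α, rate β) prior on the exponential rate λ, the posterior after n observations with total T = Σxᵢ is Gamma(α+n, β+T).
Sum of observations T = 2.00 days; n = 5.
Posterior: Gamma(4.09+5, 7.90+2.00) = Gamma(9.09, 9.90).
The predictive distribution for the next observation is Lomax; its mean is β/(α−1) = 9.90/8.09 = 1.2237.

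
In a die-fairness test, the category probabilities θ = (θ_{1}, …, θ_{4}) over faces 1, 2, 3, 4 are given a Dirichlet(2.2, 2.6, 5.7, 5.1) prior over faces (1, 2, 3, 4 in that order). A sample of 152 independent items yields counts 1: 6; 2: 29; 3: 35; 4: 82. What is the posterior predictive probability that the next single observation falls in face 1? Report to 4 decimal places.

0.0489

The Dirichlet prior is conjugate to the Multinomial likelihood: each posterior αⱼ = prior αⱼ + observed count nⱼ.
Posterior concentration: (8.2, 31.6, 40.7, 87.1), total = 167.6.
P(next = 1 | data) = α_{1}/Σα = 0.0489.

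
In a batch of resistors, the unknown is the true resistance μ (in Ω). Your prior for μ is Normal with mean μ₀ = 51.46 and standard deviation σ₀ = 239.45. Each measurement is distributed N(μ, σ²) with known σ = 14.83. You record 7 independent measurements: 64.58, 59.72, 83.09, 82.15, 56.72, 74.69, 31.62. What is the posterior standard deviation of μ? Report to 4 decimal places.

5.6037

For Normal data with known variance σ², a Normal(μ₀, σ₀²) prior on μ is conjugate. Posterior precision = 1/σ₀² + n/σ²; posterior mean is the precision-weighted average of μ₀ and x̄.
σ₀² = 239.45² = 57336.3025, σ² = 14.83² = 219.9289; σ² + n·σ₀² = 219.9289 + 7·57336.3025 = 401574.0464.
Posterior precision = 1/σ₀² + n/σ² = 1/57336.3025 + 7/219.9289 = (σ² + n·σ₀²)/(σ₀²σ²) = 401574.0464/(57336.3025·219.9289); posterior variance σₙ² = σ₀²σ²/(σ² + n·σ₀²) = 57336.3025·219.9289/401574.0464 = 31.401207.
Posterior SD = √σₙ² = √(57336.3025·219.9289/401574.0464) = 5.6037.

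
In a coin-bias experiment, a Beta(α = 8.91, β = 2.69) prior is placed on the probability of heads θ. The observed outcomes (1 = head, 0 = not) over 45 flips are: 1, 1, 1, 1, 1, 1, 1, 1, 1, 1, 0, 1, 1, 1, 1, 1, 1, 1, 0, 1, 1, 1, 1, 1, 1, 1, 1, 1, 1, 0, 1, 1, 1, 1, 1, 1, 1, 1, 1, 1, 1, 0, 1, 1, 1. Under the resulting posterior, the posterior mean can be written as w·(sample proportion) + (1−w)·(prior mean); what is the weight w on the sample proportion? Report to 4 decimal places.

The Beta prior is conjugate to a Binomial/Bernoulli likelihood; the update adds successes to α and failures to β.
Posterior mean = (α₀+k)/(α₀+β₀+n) = [n/(α₀+β₀+n)]·(k/n) + [(α₀+β₀)/(α₀+β₀+n)]·α₀/(α₀+β₀), so only n and the prior enter the weight.
The weight on the data is w = n/(α₀+β₀+n) = 45/(8.91+2.69+45) = 45/56.60 = 0.7951.

0.7951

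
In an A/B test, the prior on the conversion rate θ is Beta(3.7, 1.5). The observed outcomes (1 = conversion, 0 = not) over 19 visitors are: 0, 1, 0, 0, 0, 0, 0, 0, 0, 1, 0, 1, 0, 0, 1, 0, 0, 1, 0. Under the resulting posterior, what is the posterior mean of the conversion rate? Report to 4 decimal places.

The Beta prior is conjugate to a Binomial/Bernoulli likelihood; the update adds successes to α and failures to β.
Posterior: Beta(α+k, β+n−k) = Beta(3.7+5, 1.5+14) = Beta(8.7, 15.5).
Posterior mean = α/(α+β) = 8.7/24.2 = 0.3595.

0.3595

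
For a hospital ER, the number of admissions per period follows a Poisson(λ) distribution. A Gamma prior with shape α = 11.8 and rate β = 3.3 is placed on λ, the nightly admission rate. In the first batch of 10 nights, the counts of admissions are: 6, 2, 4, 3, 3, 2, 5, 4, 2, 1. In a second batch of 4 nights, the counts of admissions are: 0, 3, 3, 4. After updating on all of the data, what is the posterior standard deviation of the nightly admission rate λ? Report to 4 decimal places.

With a Gamma(shape α, rate β) prior, the Poisson likelihood is conjugate: the posterior is Gamma(α + ΣXᵢ, β + n).
Batch 1: sum of counts S = 32 over n = 10 nights.
After batch 1: Gamma(α+S, β+n) = Gamma(11.8+32, 3.3+10) = Gamma(43.8, 13.3).
Batch 2: sum of counts S = 10 over n = 4 nights.
After batch 2: Gamma(α+S, β+n) = Gamma(43.8+10, 13.3+4) = Gamma(53.8, 17.3).
SD = √α/β = √53.8/17.3 = 0.4240.

0.4240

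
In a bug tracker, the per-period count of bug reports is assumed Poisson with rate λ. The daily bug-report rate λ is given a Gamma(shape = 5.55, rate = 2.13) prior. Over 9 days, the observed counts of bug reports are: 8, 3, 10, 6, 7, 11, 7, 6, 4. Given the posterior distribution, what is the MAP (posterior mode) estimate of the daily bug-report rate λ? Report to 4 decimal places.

With a Gamma(shape α, rate β) prior, the Poisson likelihood is conjugate: the posterior is Gamma(α + ΣXᵢ, β + n).
Sum of counts S = 62 over n = 9 days.
Posterior: Gamma(α+S, β+n) = Gamma(5.55+62, 2.13+9) = Gamma(67.55, 11.13).
Mode of Gamma(α,β) for α≥1 is (α−1)/β = 66.55/11.13 = 5.9793.

5.9793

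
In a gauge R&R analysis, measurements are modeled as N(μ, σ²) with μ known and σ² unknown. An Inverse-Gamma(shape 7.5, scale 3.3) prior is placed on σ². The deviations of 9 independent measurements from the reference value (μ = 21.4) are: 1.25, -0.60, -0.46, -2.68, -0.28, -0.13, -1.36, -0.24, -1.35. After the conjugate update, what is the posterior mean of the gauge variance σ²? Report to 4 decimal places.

0.8973

With known mean μ and an Inverse-Gamma(α, β) prior on σ², the Normal likelihood is conjugate: posterior is Inv-Gamma(α + n/2, β + Σ(xᵢ−μ)²/2).
Σ(xᵢ−μ)² = (1.25)² + (-0.60)² + (-0.46)² + (-2.68)² + (-0.28)² + (-0.13)² + (-1.36)² + (-0.24)² + (-1.35)² = 13.1415.
Posterior: Inv-Gamma(7.5 + 9/2, 3.3 + 13.1415/2) = Inv-Gamma(12.00, 9.87075).
E[σ²|data] = β/(α−1) = 9.87075/11.00 = 0.8973.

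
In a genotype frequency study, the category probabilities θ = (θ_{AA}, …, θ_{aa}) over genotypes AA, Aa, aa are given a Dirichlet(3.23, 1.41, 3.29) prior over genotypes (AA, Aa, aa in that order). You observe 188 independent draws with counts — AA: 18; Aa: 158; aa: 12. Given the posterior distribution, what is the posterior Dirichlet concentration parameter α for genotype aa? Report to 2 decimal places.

The Dirichlet prior is conjugate to the Multinomial likelihood: each posterior αⱼ = prior αⱼ + observed count nⱼ.
Posterior concentration: (21.23, 159.41, 15.29), total = 195.93.
α_{aa} = 3.29 + 12 = 15.29.

15.29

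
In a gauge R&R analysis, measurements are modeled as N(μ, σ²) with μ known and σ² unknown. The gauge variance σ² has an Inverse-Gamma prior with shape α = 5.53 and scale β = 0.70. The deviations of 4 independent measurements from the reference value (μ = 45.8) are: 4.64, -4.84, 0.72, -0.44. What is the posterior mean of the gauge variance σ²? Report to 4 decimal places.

With known mean μ and an Inverse-Gamma(α, β) prior on σ², the Normal likelihood is conjugate: posterior is Inv-Gamma(α + n/2, β + Σ(xᵢ−μ)²/2).
Σ(xᵢ−μ)² = (4.64)² + (-4.84)² + (0.72)² + (-0.44)² = 45.6672.
Posterior: Inv-Gamma(5.53 + 4/2, 0.70 + 45.6672/2) = Inv-Gamma(7.53, 23.53360).
E[σ²|data] = β/(α−1) = 23.53360/6.53 = 3.6039.

3.6039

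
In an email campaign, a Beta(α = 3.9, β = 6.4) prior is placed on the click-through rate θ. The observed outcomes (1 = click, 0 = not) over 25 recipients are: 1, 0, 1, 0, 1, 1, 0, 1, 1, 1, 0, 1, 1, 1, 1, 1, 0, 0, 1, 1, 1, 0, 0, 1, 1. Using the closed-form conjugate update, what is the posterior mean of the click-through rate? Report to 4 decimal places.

0.5921

The Beta prior is conjugate to a Binomial/Bernoulli likelihood; the update adds successes to α and failures to β.
Posterior: Beta(α+k, β+n−k) = Beta(3.9+17, 6.4+8) = Beta(20.9, 14.4).
Posterior mean = α/(α+β) = 20.9/35.3 = 0.5921.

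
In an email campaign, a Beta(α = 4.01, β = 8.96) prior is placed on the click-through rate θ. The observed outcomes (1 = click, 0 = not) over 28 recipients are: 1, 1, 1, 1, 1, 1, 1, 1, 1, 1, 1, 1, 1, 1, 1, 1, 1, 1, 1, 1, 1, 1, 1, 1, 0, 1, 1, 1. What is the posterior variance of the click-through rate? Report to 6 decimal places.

0.004384

The Beta prior is conjugate to a Binomial/Bernoulli likelihood; the update adds successes to α and failures to β.
Posterior: Beta(α+k, β+n−k) = Beta(4.01+27, 8.96+1) = Beta(31.01, 9.96).
Var = αβ/((α+β)²(α+β+1)) = 31.01·9.96/(40.97²·41.97) = 0.004384.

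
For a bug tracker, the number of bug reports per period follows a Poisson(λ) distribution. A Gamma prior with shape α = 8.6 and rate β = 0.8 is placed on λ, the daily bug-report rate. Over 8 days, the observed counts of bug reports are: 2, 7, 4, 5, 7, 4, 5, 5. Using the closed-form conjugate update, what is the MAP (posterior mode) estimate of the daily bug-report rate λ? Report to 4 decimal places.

With a Gamma(shape α, rate β) prior, the Poisson likelihood is conjugate: the posterior is Gamma(α + ΣXᵢ, β + n).
Sum of counts S = 39 over n = 8 days.
Posterior: Gamma(α+S, β+n) = Gamma(8.6+39, 0.8+8) = Gamma(47.6, 8.8).
Mode of Gamma(α,β) for α≥1 is (α−1)/β = 46.6/8.8 = 5.2955.

5.2955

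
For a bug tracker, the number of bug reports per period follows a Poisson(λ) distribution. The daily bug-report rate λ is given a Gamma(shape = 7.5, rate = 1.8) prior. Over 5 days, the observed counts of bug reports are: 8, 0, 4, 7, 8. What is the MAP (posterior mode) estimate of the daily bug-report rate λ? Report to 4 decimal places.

4.9265

With a Gamma(shape α, rate β) prior, the Poisson likelihood is conjugate: the posterior is Gamma(α + ΣXᵢ, β + n).
Sum of counts S = 27 over n = 5 days.
Posterior: Gamma(α+S, β+n) = Gamma(7.5+27, 1.8+5) = Gamma(34.5, 6.8).
Mode of Gamma(α,β) for α≥1 is (α−1)/β = 33.5/6.8 = 4.9265.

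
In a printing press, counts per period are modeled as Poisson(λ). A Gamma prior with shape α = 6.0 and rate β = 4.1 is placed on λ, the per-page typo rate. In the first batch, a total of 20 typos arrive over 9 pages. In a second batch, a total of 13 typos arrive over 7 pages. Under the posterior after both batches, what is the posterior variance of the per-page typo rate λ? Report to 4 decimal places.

0.0965

With a Gamma(shape α, rate β) prior, the Poisson likelihood is conjugate: the posterior is Gamma(α + ΣXᵢ, β + n).
After batch 1: Gamma(α+S, β+n) = Gamma(6.0+20, 4.1+9) = Gamma(26.0, 13.1).
After batch 2: Gamma(α+S, β+n) = Gamma(26.0+13, 13.1+7) = Gamma(39.0, 20.1).
Var = α/β² = 39.0/20.1² = 0.0965.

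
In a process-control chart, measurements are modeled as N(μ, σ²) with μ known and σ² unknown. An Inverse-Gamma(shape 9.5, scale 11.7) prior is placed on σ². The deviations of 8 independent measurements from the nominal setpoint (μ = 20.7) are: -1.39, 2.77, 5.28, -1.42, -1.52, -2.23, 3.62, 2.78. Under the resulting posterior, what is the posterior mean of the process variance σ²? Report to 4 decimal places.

With known mean μ and an Inverse-Gamma(α, β) prior on σ², the Normal likelihood is conjugate: posterior is Inv-Gamma(α + n/2, β + Σ(xᵢ−μ)²/2).
Σ(xᵢ−μ)² = (-1.39)² + (2.77)² + (5.28)² + (-1.42)² + (-1.52)² + (-2.23)² + (3.62)² + (2.78)² = 67.6159.
Posterior: Inv-Gamma(9.5 + 8/2, 11.7 + 67.6159/2) = Inv-Gamma(13.50, 45.50795).
E[σ²|data] = β/(α−1) = 45.50795/12.50 = 3.6406.

3.6406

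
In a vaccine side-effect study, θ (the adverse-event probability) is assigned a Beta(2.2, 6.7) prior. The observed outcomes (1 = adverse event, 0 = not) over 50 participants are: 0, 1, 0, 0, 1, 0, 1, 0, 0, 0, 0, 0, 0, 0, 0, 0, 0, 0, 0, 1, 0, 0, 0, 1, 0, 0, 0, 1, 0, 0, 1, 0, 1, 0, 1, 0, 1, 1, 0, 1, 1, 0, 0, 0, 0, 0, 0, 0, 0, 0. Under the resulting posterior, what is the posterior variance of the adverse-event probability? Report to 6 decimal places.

The Beta prior is conjugate to a Binomial/Bernoulli likelihood; the update adds successes to α and failures to β.
Posterior: Beta(α+k, β+n−k) = Beta(2.2+13, 6.7+37) = Beta(15.2, 43.7).
Var = αβ/((α+β)²(α+β+1)) = 15.2·43.7/(58.9²·59.9) = 0.003196.

0.003196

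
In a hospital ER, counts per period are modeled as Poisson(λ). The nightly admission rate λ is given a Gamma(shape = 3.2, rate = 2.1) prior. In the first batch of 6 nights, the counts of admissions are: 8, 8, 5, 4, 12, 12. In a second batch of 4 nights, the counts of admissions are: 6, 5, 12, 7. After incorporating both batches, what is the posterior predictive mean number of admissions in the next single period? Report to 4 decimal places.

6.7934

With a Gamma(shape α, rate β) prior, the Poisson likelihood is conjugate: the posterior is Gamma(α + ΣXᵢ, β + n).
Batch 1: sum of counts S = 49 over n = 6 nights.
After batch 1: Gamma(α+S, β+n) = Gamma(3.2+49, 2.1+6) = Gamma(52.2, 8.1).
Batch 2: sum of counts S = 30 over n = 4 nights.
After batch 2: Gamma(α+S, β+n) = Gamma(52.2+30, 8.1+4) = Gamma(82.2, 12.1).
The predictive distribution for one future period is NegBinom with mean α/β = 6.7934.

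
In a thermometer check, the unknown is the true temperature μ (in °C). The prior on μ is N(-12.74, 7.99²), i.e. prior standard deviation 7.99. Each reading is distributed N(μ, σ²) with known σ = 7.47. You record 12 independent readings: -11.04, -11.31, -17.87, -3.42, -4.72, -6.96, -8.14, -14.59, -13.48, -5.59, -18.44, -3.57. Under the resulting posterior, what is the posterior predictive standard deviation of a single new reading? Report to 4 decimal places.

7.7547

For Normal data with known variance σ², a Normal(μ₀, σ₀²) prior on μ is conjugate. Posterior precision = 1/σ₀² + n/σ²; posterior mean is the precision-weighted average of μ₀ and x̄.
σ₀² = 7.99² = 63.8401, σ² = 7.47² = 55.8009; σ² + n·σ₀² = 55.8009 + 12·63.8401 = 821.8821.
Posterior precision = 1/σ₀² + n/σ² = 1/63.8401 + 12/55.8009 = (σ² + n·σ₀²)/(σ₀²σ²) = 821.8821/(63.8401·55.8009); posterior variance σₙ² = σ₀²σ²/(σ² + n·σ₀²) = 63.8401·55.8009/821.8821 = 4.334363.
Predictive variance for one new observation = σₙ² + σ² = 63.8401·55.8009/821.8821 + 55.8009 = σ²·(σ₀² + 821.8821)/821.8821 = 55.8009·885.7222/821.8821 = 60.135263; SD = √(55.8009·885.7222/821.8821) = 7.7547.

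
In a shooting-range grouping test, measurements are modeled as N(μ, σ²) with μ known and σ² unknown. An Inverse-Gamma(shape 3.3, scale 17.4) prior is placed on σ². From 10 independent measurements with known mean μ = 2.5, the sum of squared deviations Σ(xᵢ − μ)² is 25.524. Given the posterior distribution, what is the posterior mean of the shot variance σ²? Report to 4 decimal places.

4.1318

With known mean μ and an Inverse-Gamma(α, β) prior on σ², the Normal likelihood is conjugate: posterior is Inv-Gamma(α + n/2, β + Σ(xᵢ−μ)²/2).
Posterior: Inv-Gamma(3.3 + 10/2, 17.4 + 25.524/2) = Inv-Gamma(8.30, 30.1620).
E[σ²|data] = β/(α−1) = 30.1620/7.30 = 4.1318.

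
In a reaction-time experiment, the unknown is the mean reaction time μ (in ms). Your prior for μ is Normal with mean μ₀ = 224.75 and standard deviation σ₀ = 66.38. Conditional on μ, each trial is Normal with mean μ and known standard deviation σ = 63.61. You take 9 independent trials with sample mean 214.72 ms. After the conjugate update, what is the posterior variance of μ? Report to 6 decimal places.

For Normal data with known variance σ², a Normal(μ₀, σ₀²) prior on μ is conjugate. Posterior precision = 1/σ₀² + n/σ²; posterior mean is the precision-weighted average of μ₀ and x̄.
σ₀² = 66.38² = 4406.3044, σ² = 63.61² = 4046.2321; σ² + n·σ₀² = 4046.2321 + 9·4406.3044 = 43702.9717.
Posterior precision = 1/σ₀² + n/σ² = 1/4406.3044 + 9/4046.2321 = (σ² + n·σ₀²)/(σ₀²σ²) = 43702.9717/(4406.3044·4046.2321); posterior variance σₙ² = σ₀²σ²/(σ² + n·σ₀²) = 4406.3044·4046.2321/43702.9717 = 407.956933.

407.956933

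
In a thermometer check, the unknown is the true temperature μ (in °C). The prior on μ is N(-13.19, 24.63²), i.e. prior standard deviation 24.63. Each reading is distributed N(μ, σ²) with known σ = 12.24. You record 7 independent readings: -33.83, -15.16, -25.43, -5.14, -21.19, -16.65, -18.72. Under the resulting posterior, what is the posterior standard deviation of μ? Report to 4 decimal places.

For Normal data with known variance σ², a Normal(μ₀, σ₀²) prior on μ is conjugate. Posterior precision = 1/σ₀² + n/σ²; posterior mean is the precision-weighted average of μ₀ and x̄.
σ₀² = 24.63² = 606.6369, σ² = 12.24² = 149.8176; σ² + n·σ₀² = 149.8176 + 7·606.6369 = 4396.2759.
Posterior precision = 1/σ₀² + n/σ² = 1/606.6369 + 7/149.8176 = (σ² + n·σ₀²)/(σ₀²σ²) = 4396.2759/(606.6369·149.8176); posterior variance σₙ² = σ₀²σ²/(σ² + n·σ₀²) = 606.6369·149.8176/4396.2759 = 20.673153.
Posterior SD = √σₙ² = √(606.6369·149.8176/4396.2759) = 4.5468.

4.5468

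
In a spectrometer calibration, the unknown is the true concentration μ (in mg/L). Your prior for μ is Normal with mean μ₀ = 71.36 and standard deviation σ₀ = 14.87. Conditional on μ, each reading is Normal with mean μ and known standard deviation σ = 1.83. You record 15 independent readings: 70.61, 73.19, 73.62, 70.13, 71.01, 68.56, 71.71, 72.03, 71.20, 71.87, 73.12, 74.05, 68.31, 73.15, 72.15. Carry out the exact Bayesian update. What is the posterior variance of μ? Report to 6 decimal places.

0.223035

For Normal data with known variance σ², a Normal(μ₀, σ₀²) prior on μ is conjugate. Posterior precision = 1/σ₀² + n/σ²; posterior mean is the precision-weighted average of μ₀ and x̄.
σ₀² = 14.87² = 221.1169, σ² = 1.83² = 3.3489; σ² + n·σ₀² = 3.3489 + 15·221.1169 = 3320.1024.
Posterior precision = 1/σ₀² + n/σ² = 1/221.1169 + 15/3.3489 = (σ² + n·σ₀²)/(σ₀²σ²) = 3320.1024/(221.1169·3.3489); posterior variance σₙ² = σ₀²σ²/(σ² + n·σ₀²) = 221.1169·3.3489/3320.1024 = 0.223035.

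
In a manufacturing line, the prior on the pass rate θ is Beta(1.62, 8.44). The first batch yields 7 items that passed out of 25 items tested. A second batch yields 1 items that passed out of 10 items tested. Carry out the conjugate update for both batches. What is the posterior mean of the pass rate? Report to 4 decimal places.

The Beta prior is conjugate to a Binomial/Bernoulli likelihood; the update adds successes to α and failures to β.
After batch 1: Beta(1.62+7, 8.44+18) = Beta(8.62, 26.44).
After batch 2: Beta(8.62+1, 26.44+9) = Beta(9.62, 35.44).
Posterior mean = α/(α+β) = 9.62/45.06 = 0.2135.

0.2135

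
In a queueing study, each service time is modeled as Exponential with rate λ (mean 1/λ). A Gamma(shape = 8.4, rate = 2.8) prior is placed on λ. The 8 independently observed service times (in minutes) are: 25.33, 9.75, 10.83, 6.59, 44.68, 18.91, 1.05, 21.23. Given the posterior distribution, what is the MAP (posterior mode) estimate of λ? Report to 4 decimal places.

With a Gamma(shape α, rate β) prior on the exponential rate λ, the posterior after n observations with total T = Σxᵢ is Gamma(α+n, β+T).
Sum of observations T = 138.37 minutes; n = 8.
Posterior: Gamma(8.4+8, 2.8+138.37) = Gamma(16.4, 141.17).
Mode = (α−1)/β = 0.1091.

0.1091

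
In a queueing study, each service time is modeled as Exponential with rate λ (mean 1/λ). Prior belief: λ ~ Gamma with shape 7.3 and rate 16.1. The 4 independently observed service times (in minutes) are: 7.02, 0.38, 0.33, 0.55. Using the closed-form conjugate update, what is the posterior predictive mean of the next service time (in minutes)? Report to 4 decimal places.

With a Gamma(shape α, rate β) prior on the exponential rate λ, the posterior after n observations with total T = Σxᵢ is Gamma(α+n, β+T).
Sum of observations T = 8.28 minutes; n = 4.
Posterior: Gamma(7.3+4, 16.1+8.28) = Gamma(11.3, 24.38).
The predictive distribution for the next observation is Lomax; its mean is β/(α−1) = 24.38/10.3 = 2.3670.

2.3670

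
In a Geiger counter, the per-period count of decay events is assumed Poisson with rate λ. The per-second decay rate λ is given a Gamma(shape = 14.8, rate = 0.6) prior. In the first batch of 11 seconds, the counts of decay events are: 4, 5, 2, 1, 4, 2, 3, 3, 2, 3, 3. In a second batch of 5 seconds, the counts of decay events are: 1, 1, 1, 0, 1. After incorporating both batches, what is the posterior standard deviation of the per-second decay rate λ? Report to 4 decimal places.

With a Gamma(shape α, rate β) prior, the Poisson likelihood is conjugate: the posterior is Gamma(α + ΣXᵢ, β + n).
Batch 1: sum of counts S = 32 over n = 11 seconds.
After batch 1: Gamma(α+S, β+n) = Gamma(14.8+32, 0.6+11) = Gamma(46.8, 11.6).
Batch 2: sum of counts S = 4 over n = 5 seconds.
After batch 2: Gamma(α+S, β+n) = Gamma(46.8+4, 11.6+5) = Gamma(50.8, 16.6).
SD = √α/β = √50.8/16.6 = 0.4294.

0.4294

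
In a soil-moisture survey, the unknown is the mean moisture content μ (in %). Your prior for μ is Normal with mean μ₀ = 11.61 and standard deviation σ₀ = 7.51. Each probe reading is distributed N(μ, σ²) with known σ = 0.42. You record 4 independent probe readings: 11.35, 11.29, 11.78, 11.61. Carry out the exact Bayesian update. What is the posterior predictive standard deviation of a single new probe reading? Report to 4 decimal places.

For Normal data with known variance σ², a Normal(μ₀, σ₀²) prior on μ is conjugate. Posterior precision = 1/σ₀² + n/σ²; posterior mean is the precision-weighted average of μ₀ and x̄.
σ₀² = 7.51² = 56.4001, σ² = 0.42² = 0.1764; σ² + n·σ₀² = 0.1764 + 4·56.4001 = 225.7768.
Posterior precision = 1/σ₀² + n/σ² = 1/56.4001 + 4/0.1764 = (σ² + n·σ₀²)/(σ₀²σ²) = 225.7768/(56.4001·0.1764); posterior variance σₙ² = σ₀²σ²/(σ² + n·σ₀²) = 56.4001·0.1764/225.7768 = 0.044066.
Predictive variance for one new observation = σₙ² + σ² = 56.4001·0.1764/225.7768 + 0.1764 = σ²·(σ₀² + 225.7768)/225.7768 = 0.1764·282.1769/225.7768 = 0.220466; SD = √(0.1764·282.1769/225.7768) = 0.4695.

0.4695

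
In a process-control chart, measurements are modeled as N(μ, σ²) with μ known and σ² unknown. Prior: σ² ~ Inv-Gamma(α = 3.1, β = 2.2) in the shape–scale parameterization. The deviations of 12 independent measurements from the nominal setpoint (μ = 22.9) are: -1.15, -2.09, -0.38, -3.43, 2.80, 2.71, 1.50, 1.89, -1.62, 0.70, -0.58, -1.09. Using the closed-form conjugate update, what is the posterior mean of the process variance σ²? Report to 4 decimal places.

With known mean μ and an Inverse-Gamma(α, β) prior on σ², the Normal likelihood is conjugate: posterior is Inv-Gamma(α + n/2, β + Σ(xᵢ−μ)²/2).
Σ(xᵢ−μ)² = (-1.15)² + (-2.09)² + (-0.38)² + (-3.43)² + (2.80)² + (2.71)² + (1.50)² + (1.89)² + (-1.62)² + (0.70)² + (-0.58)² + (-1.09)² = 43.2450.
Posterior: Inv-Gamma(3.1 + 12/2, 2.2 + 43.2450/2) = Inv-Gamma(9.10, 23.82250).
E[σ²|data] = β/(α−1) = 23.82250/8.10 = 2.9410.

2.9410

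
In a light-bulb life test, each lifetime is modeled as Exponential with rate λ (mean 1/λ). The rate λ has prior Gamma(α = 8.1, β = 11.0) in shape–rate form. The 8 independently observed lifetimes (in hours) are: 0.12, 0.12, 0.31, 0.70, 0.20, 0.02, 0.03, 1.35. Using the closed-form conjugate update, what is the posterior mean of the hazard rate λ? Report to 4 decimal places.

1.1625

With a Gamma(shape α, rate β) prior on the exponential rate λ, the posterior after n observations with total T = Σxᵢ is Gamma(α+n, β+T).
Sum of observations T = 2.85 hours; n = 8.
Posterior: Gamma(8.1+8, 11.0+2.85) = Gamma(16.1, 13.85).
Posterior mean of λ = α/β = 16.1/13.85 = 1.1625.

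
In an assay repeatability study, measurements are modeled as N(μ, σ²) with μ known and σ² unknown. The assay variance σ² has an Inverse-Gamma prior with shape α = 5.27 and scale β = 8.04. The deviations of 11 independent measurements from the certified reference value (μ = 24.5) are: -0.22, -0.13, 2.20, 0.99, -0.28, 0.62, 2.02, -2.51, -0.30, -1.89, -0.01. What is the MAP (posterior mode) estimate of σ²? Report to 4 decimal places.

With known mean μ and an Inverse-Gamma(α, β) prior on σ², the Normal likelihood is conjugate: posterior is Inv-Gamma(α + n/2, β + Σ(xᵢ−μ)²/2).
Σ(xᵢ−μ)² = (-0.22)² + (-0.13)² + (2.20)² + (0.99)² + (-0.28)² + (0.62)² + (2.02)² + (-2.51)² + (-0.30)² + (-1.89)² + (-0.01)² = 20.3909.
Posterior: Inv-Gamma(5.27 + 11/2, 8.04 + 20.3909/2) = Inv-Gamma(10.77, 18.23545).
Mode = β/(α+1) = 18.23545/11.77 = 1.5493.

1.5493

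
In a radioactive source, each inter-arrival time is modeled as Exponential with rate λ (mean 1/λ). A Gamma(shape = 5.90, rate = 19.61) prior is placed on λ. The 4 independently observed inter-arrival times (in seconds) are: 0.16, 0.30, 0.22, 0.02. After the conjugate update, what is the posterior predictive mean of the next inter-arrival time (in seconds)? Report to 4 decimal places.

2.2820

With a Gamma(shape α, rate β) prior on the exponential rate λ, the posterior after n observations with total T = Σxᵢ is Gamma(α+n, β+T).
Sum of observations T = 0.70 seconds; n = 4.
Posterior: Gamma(5.90+4, 19.61+0.70) = Gamma(9.90, 20.31).
The predictive distribution for the next observation is Lomax; its mean is β/(α−1) = 20.31/8.90 = 2.2820.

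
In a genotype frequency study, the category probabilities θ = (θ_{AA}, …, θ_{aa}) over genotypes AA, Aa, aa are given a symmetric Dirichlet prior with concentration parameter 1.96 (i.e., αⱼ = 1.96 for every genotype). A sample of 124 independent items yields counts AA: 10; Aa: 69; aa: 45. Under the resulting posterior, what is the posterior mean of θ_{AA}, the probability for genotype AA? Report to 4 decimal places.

The Dirichlet prior is conjugate to the Multinomial likelihood: each posterior αⱼ = prior αⱼ + observed count nⱼ.
Posterior concentration: (11.96, 70.96, 46.96), total = 129.88.
E[θ_{AA}|data] = α_{AA}/Σα = 11.96/129.88 = 0.0921.

0.0921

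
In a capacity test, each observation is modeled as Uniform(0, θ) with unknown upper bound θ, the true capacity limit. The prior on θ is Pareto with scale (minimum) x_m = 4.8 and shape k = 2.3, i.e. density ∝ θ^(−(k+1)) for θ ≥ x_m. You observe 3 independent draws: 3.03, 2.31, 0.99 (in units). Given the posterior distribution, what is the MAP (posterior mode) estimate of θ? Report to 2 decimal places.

4.80

A Pareto(scale x_m, shape k) prior on the upper bound θ of Uniform(0, θ) is conjugate: posterior is Pareto(max(x_m, max xᵢ), k + n).
Sample maximum = 3.03; prior scale x_m = 4.8 → posterior scale = max = 4.80.
Posterior shape = 2.3 + 3 = 5.3.
The Pareto density is decreasing on [x_m, ∞), so the mode is x_m = 4.80.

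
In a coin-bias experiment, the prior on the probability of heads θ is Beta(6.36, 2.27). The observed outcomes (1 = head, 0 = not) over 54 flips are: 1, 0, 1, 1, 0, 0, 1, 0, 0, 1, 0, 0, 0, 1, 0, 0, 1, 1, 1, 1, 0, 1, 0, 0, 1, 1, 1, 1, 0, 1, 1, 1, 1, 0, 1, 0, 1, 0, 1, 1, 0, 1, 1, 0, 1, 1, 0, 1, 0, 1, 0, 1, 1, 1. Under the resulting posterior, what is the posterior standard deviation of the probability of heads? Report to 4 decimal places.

0.0611

The Beta prior is conjugate to a Binomial/Bernoulli likelihood; the update adds successes to α and failures to β.
Posterior: Beta(α+k, β+n−k) = Beta(6.36+32, 2.27+22) = Beta(38.36, 24.27).
Var = αβ/((α+β)²(α+β+1)) = 38.36·24.27/(62.63²·63.63) = 0.00373011; SD = √0.00373011 = 0.0611.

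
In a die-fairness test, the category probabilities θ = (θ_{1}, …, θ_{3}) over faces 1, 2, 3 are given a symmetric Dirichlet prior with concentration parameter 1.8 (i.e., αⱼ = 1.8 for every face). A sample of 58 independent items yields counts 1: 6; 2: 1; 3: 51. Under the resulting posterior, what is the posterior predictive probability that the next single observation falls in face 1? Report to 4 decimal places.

The Dirichlet prior is conjugate to the Multinomial likelihood: each posterior αⱼ = prior αⱼ + observed count nⱼ.
Posterior concentration: (7.8, 2.8, 52.8), total = 63.4.
P(next = 1 | data) = α_{1}/Σα = 0.1230.

0.1230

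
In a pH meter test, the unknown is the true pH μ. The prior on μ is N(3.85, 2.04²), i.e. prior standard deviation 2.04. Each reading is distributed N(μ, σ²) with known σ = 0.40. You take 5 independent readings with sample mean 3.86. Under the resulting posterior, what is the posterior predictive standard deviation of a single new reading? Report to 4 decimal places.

For Normal data with known variance σ², a Normal(μ₀, σ₀²) prior on μ is conjugate. Posterior precision = 1/σ₀² + n/σ²; posterior mean is the precision-weighted average of μ₀ and x̄.
σ₀² = 2.04² = 4.1616, σ² = 0.40² = 0.16; σ² + n·σ₀² = 0.16 + 5·4.1616 = 20.968.
Posterior precision = 1/σ₀² + n/σ² = 1/4.1616 + 5/0.16 = (σ² + n·σ₀²)/(σ₀²σ²) = 20.968/(4.1616·0.16); posterior variance σₙ² = σ₀²σ²/(σ² + n·σ₀²) = 4.1616·0.16/20.968 = 0.031756.
Predictive variance for one new observation = σₙ² + σ² = 4.1616·0.16/20.968 + 0.16 = σ²·(σ₀² + 20.968)/20.968 = 0.16·25.1296/20.968 = 0.191756; SD = √(0.16·25.1296/20.968) = 0.4379.

0.4379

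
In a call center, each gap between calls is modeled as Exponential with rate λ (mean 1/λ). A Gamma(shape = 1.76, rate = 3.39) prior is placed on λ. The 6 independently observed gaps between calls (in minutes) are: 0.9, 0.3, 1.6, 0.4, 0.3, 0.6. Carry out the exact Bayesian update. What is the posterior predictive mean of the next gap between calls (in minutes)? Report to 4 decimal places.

With a Gamma(shape α, rate β) prior on the exponential rate λ, the posterior after n observations with total T = Σxᵢ is Gamma(α+n, β+T).
Sum of observations T = 4.1 minutes; n = 6.
Posterior: Gamma(1.76+6, 3.39+4.1) = Gamma(7.76, 7.49).
The predictive distribution for the next observation is Lomax; its mean is β/(α−1) = 7.49/6.76 = 1.1080.

1.1080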